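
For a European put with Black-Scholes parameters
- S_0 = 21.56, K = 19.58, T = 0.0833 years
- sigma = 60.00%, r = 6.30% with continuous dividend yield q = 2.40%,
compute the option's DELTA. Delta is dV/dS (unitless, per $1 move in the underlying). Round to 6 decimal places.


d1 = 0.6616245325; d2 = 0.4884540962
phi(d1) = 0.3205195378; exp(-qT) = 0.9980027971; exp(-rT) = 0.9947658462
N(-d1) = 0.2541059406
Delta = -exp(-qT) * N(-d1) = -0.9980027971 * 0.2541059406 = -0.253598

Answer: Delta = -0.253598


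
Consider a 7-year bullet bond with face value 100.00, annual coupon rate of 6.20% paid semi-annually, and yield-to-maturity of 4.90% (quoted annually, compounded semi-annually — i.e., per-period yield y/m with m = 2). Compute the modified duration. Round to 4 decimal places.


Coupon per period c = face * coupon_rate / m = 3.100000
Periods per year m = 2; per-period yield y/m = 0.024500
Number of cashflows N = 14
Cashflows (t years, CF_t, discount factor 1/(1+y/m)^(m*t), PV):
  t = 0.5000: CF_t = 3.100000, DF = 0.976086, PV = 3.025866
  t = 1.0000: CF_t = 3.100000, DF = 0.952744, PV = 2.953505
  t = 1.5000: CF_t = 3.100000, DF = 0.929960, PV = 2.882875
  t = 2.0000: CF_t = 3.100000, DF = 0.907721, PV = 2.813934
  t = 2.5000: CF_t = 3.100000, DF = 0.886013, PV = 2.746641
  t = 3.0000: CF_t = 3.100000, DF = 0.864825, PV = 2.680957
  t = 3.5000: CF_t = 3.100000, DF = 0.844143, PV = 2.616845
  t = 4.0000: CF_t = 3.100000, DF = 0.823957, PV = 2.554265
  t = 4.5000: CF_t = 3.100000, DF = 0.804252, PV = 2.493182
  t = 5.0000: CF_t = 3.100000, DF = 0.785019, PV = 2.433560
  t = 5.5000: CF_t = 3.100000, DF = 0.766246, PV = 2.375364
  t = 6.0000: CF_t = 3.100000, DF = 0.747922, PV = 2.318559
  t = 6.5000: CF_t = 3.100000, DF = 0.730036, PV = 2.263113
  t = 7.0000: CF_t = 103.100000, DF = 0.712578, PV = 73.466811
Price P = sum_t PV_t = 107.625477
First compute Macaulay numerator sum_t t * PV_t:
  t * PV_t at t = 0.5000: 1.512933
  t * PV_t at t = 1.0000: 2.953505
  t * PV_t at t = 1.5000: 4.324312
  t * PV_t at t = 2.0000: 5.627867
  t * PV_t at t = 2.5000: 6.866602
  t * PV_t at t = 3.0000: 8.042872
  t * PV_t at t = 3.5000: 9.158957
  t * PV_t at t = 4.0000: 10.217061
  t * PV_t at t = 4.5000: 11.219320
  t * PV_t at t = 5.0000: 12.167800
  t * PV_t at t = 5.5000: 13.064500
  t * PV_t at t = 6.0000: 13.911354
  t * PV_t at t = 6.5000: 14.710232
  t * PV_t at t = 7.0000: 514.267675
Macaulay duration D = 628.044992 / 107.625477 = 5.835468
Modified duration = D / (1 + y/m) = 5.835468 / (1 + 0.024500) = 5.695918

Answer: Modified duration = 5.6959


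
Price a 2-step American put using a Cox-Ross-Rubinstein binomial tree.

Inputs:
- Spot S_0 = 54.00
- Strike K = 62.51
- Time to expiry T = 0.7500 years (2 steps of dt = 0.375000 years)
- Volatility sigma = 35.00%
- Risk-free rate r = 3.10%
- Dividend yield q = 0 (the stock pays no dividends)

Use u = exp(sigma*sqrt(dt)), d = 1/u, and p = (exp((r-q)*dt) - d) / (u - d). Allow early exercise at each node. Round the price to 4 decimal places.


dt = T/N = 0.375000
u = exp(sigma*sqrt(dt)) = 1.239032; d = 1/u = 0.807082
p = (exp((r-q)*dt) - d) / (u - d) = 0.473691
Discount per step: exp(-r*dt) = 0.988442
Stock lattice S(k, i) with i counting down-moves:
  k=0: S(0,0) = 54.0000
  k=1: S(1,0) = 66.9077; S(1,1) = 43.5824
  k=2: S(2,0) = 82.9008; S(2,1) = 54.0000; S(2,2) = 35.1746
Terminal payoffs V(N, i) = max(K - S_T, 0):
  V(2,0) = 0.000000; V(2,1) = 8.510000; V(2,2) = 27.335431
Backward induction: V(k, i) = exp(-r*dt) * [p * V(k+1, i) + (1-p) * V(k+1, i+1)]; then take max(V_cont, immediate exercise) for American.
  V(1,0) = exp(-r*dt) * [p*0.000000 + (1-p)*8.510000] = 4.427120; exercise = 0.000000; V(1,0) = max -> 4.427120
  V(1,1) = exp(-r*dt) * [p*8.510000 + (1-p)*27.335431] = 18.205116; exercise = 18.927587; V(1,1) = max -> 18.927587
  V(0,0) = exp(-r*dt) * [p*4.427120 + (1-p)*18.927587] = 11.919467; exercise = 8.510000; V(0,0) = max -> 11.919467

Answer: Price = V(0,0) = 11.9195


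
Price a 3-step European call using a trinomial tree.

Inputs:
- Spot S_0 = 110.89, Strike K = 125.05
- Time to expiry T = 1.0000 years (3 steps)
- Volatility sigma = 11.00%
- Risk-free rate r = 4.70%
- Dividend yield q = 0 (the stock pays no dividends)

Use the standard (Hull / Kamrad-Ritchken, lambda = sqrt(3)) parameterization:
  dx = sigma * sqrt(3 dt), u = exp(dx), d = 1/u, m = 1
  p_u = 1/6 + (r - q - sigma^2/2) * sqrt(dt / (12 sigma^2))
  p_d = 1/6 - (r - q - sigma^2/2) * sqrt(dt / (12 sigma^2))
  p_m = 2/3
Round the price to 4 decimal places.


Answer: Price = V(0,0) = 1.6436

Derivation:
dt = T/N = 0.333333; dx = sigma*sqrt(3*dt) = 0.110000
u = exp(dx) = 1.116278; d = 1/u = 0.895834
p_u = 0.228712, p_m = 0.666667, p_d = 0.104621
Discount per step: exp(-r*dt) = 0.984455
Stock lattice S(k, j) with j the centered position index:
  k=0: S(0,+0) = 110.8900
  k=1: S(1,-1) = 99.3390; S(1,+0) = 110.8900; S(1,+1) = 123.7841
  k=2: S(2,-2) = 88.9913; S(2,-1) = 99.3390; S(2,+0) = 110.8900; S(2,+1) = 123.7841; S(2,+2) = 138.1774
  k=3: S(3,-3) = 79.7215; S(3,-2) = 88.9913; S(3,-1) = 99.3390; S(3,+0) = 110.8900; S(3,+1) = 123.7841; S(3,+2) = 138.1774; S(3,+3) = 154.2445
Terminal payoffs V(N, j) = max(S_T - K, 0):
  V(3,-3) = 0.000000; V(3,-2) = 0.000000; V(3,-1) = 0.000000; V(3,+0) = 0.000000; V(3,+1) = 0.000000; V(3,+2) = 13.127449; V(3,+3) = 29.194456
Backward induction: V(k, j) = exp(-r*dt) * [p_u * V(k+1, j+1) + p_m * V(k+1, j) + p_d * V(k+1, j-1)]
  V(2,-2) = exp(-r*dt) * [p_u*0.000000 + p_m*0.000000 + p_d*0.000000] = 0.000000
  V(2,-1) = exp(-r*dt) * [p_u*0.000000 + p_m*0.000000 + p_d*0.000000] = 0.000000
  V(2,+0) = exp(-r*dt) * [p_u*0.000000 + p_m*0.000000 + p_d*0.000000] = 0.000000
  V(2,+1) = exp(-r*dt) * [p_u*13.127449 + p_m*0.000000 + p_d*0.000000] = 2.955735
  V(2,+2) = exp(-r*dt) * [p_u*29.194456 + p_m*13.127449 + p_d*0.000000] = 15.188925
  V(1,-1) = exp(-r*dt) * [p_u*0.000000 + p_m*0.000000 + p_d*0.000000] = 0.000000
  V(1,+0) = exp(-r*dt) * [p_u*2.955735 + p_m*0.000000 + p_d*0.000000] = 0.665504
  V(1,+1) = exp(-r*dt) * [p_u*15.188925 + p_m*2.955735 + p_d*0.000000] = 5.359751
  V(0,+0) = exp(-r*dt) * [p_u*5.359751 + p_m*0.665504 + p_d*0.000000] = 1.643558


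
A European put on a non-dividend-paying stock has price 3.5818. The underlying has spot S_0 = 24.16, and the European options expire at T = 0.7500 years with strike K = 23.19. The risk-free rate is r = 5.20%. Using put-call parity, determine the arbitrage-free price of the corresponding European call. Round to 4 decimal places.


Put-call parity: C - P = S_0 * exp(-qT) - K * exp(-rT).
S_0 * exp(-qT) = 24.1600 * 1.00000000 = 24.16000000
K * exp(-rT) = 23.1900 * 0.96175071 = 22.30299895
C = P + S*exp(-qT) - K*exp(-rT)
C = 3.5818 + 24.16000000 - 22.30299895 = 5.4388

Answer: Call price = 5.4388


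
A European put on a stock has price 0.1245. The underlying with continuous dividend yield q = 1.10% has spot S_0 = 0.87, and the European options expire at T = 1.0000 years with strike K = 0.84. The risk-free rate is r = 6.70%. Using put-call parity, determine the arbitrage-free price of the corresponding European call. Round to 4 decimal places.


Answer: Call price = 0.1994

Derivation:
Put-call parity: C - P = S_0 * exp(-qT) - K * exp(-rT).
S_0 * exp(-qT) = 0.8700 * 0.98906028 = 0.86048244
K * exp(-rT) = 0.8400 * 0.93519520 = 0.78556397
C = P + S*exp(-qT) - K*exp(-rT)
C = 0.1245 + 0.86048244 - 0.78556397 = 0.1994


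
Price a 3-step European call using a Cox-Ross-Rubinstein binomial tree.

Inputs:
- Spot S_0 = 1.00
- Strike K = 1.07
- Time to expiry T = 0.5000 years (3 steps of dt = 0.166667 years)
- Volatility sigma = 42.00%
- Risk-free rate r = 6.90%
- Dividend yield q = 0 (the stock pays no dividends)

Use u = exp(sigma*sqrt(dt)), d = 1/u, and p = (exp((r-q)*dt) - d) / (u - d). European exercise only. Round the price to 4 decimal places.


dt = T/N = 0.166667
u = exp(sigma*sqrt(dt)) = 1.187042; d = 1/u = 0.842430
p = (exp((r-q)*dt) - d) / (u - d) = 0.490802
Discount per step: exp(-r*dt) = 0.988566
Stock lattice S(k, i) with i counting down-moves:
  k=0: S(0,0) = 1.0000
  k=1: S(1,0) = 1.1870; S(1,1) = 0.8424
  k=2: S(2,0) = 1.4091; S(2,1) = 1.0000; S(2,2) = 0.7097
  k=3: S(3,0) = 1.6726; S(3,1) = 1.1870; S(3,2) = 0.8424; S(3,3) = 0.5979
Terminal payoffs V(N, i) = max(S_T - K, 0):
  V(3,0) = 0.602623; V(3,1) = 0.117042; V(3,2) = 0.000000; V(3,3) = 0.000000
Backward induction: V(k, i) = exp(-r*dt) * [p * V(k+1, i) + (1-p) * V(k+1, i+1)].
  V(2,0) = exp(-r*dt) * [p*0.602623 + (1-p)*0.117042] = 0.351303
  V(2,1) = exp(-r*dt) * [p*0.117042 + (1-p)*0.000000] = 0.056788
  V(2,2) = exp(-r*dt) * [p*0.000000 + (1-p)*0.000000] = 0.000000
  V(1,0) = exp(-r*dt) * [p*0.351303 + (1-p)*0.056788] = 0.199034
  V(1,1) = exp(-r*dt) * [p*0.056788 + (1-p)*0.000000] = 0.027553
  V(0,0) = exp(-r*dt) * [p*0.199034 + (1-p)*0.027553] = 0.110439

Answer: Price = V(0,0) = 0.1104


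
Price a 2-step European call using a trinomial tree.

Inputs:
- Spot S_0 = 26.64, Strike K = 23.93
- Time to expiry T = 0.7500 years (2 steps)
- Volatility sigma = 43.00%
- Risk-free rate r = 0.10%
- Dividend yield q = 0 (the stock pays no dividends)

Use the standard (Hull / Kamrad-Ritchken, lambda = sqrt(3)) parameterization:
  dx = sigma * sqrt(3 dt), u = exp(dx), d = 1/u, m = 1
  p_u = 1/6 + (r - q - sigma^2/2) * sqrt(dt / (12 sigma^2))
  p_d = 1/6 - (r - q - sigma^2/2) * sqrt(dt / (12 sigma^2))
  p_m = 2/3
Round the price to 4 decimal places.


dt = T/N = 0.375000; dx = sigma*sqrt(3*dt) = 0.456084
u = exp(dx) = 1.577883; d = 1/u = 0.633761
p_u = 0.129071, p_m = 0.666667, p_d = 0.204263
Discount per step: exp(-r*dt) = 0.999625
Stock lattice S(k, j) with j the centered position index:
  k=0: S(0,+0) = 26.6400
  k=1: S(1,-1) = 16.8834; S(1,+0) = 26.6400; S(1,+1) = 42.0348
  k=2: S(2,-2) = 10.7000; S(2,-1) = 16.8834; S(2,+0) = 26.6400; S(2,+1) = 42.0348; S(2,+2) = 66.3260
Terminal payoffs V(N, j) = max(S_T - K, 0):
  V(2,-2) = 0.000000; V(2,-1) = 0.000000; V(2,+0) = 2.710000; V(2,+1) = 18.104795; V(2,+2) = 42.395975
Backward induction: V(k, j) = exp(-r*dt) * [p_u * V(k+1, j+1) + p_m * V(k+1, j) + p_d * V(k+1, j-1)]
  V(1,-1) = exp(-r*dt) * [p_u*2.710000 + p_m*0.000000 + p_d*0.000000] = 0.349651
  V(1,+0) = exp(-r*dt) * [p_u*18.104795 + p_m*2.710000 + p_d*0.000000] = 4.141913
  V(1,+1) = exp(-r*dt) * [p_u*42.395975 + p_m*18.104795 + p_d*2.710000] = 18.088712
  V(0,+0) = exp(-r*dt) * [p_u*18.088712 + p_m*4.141913 + p_d*0.349651] = 5.165483

Answer: Price = V(0,0) = 5.1655


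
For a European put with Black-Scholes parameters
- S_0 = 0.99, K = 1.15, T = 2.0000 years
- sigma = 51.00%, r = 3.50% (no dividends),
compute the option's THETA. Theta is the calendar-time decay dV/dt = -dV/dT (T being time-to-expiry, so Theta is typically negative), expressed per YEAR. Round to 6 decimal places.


d1 = 0.2499660208; d2 = -0.4712828960
phi(d1) = 0.3866714013; exp(-qT) = 1.0000000000; exp(-rT) = 0.9323938199
Theta = -S*exp(-qT)*phi(d1)*sigma/(2*sqrt(T)) + r*K*exp(-rT)*N(-d2) - q*S*exp(-qT)*N(-d1)
N(-d1) = 0.4013068130; N(-d2) = 0.6812806359; sqrt(T) = 1.4142135624
Term 1 = -0.9900 * 1.0000000000 * 0.3866714013 * 0.5100 / (2 * 1.4142135624) = -0.0690243665
Term 2 = 0.0350 * 1.1500 * 0.9323938199 * 0.6812806359 = 0.0255676796
Term 3 = 0 (no dividend yield, q = 0)
Theta = -0.0690243665 + (0.0255676796) + (0.0000000000) = -0.043457

Answer: Theta = -0.043457


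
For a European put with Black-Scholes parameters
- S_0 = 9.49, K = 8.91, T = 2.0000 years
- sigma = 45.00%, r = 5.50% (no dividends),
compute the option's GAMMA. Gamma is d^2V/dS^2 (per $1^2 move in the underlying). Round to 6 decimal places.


d1 = 0.5901424747; d2 = -0.0462536284
phi(d1) = 0.3351850192; exp(-qT) = 1.0000000000; exp(-rT) = 0.8958341353
Gamma = exp(-qT) * phi(d1) / (S * sigma * sqrt(T)) = 1.0000000000 * 0.3351850192 / (9.4900 * 0.4500 * 1.4142135624) = 0.055500

Answer: Gamma = 0.055500


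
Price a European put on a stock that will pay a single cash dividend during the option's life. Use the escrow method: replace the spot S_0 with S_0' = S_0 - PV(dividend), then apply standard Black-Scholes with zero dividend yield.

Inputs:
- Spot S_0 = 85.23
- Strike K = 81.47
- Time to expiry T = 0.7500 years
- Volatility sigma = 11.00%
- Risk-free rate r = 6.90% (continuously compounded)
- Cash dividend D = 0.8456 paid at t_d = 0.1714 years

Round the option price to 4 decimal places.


PV(D) = D * exp(-r * t_d) = 0.8456 * 0.98824306 = 0.83565833
S_0' = S_0 - PV(D) = 85.2300 - 0.83565833 = 84.39434167
d1 = (ln(S_0'/K) + (r + sigma^2/2)*T) / (sigma*sqrt(T)) = 0.96105729
d2 = d1 - sigma*sqrt(T) = 0.86579450
exp(-rT) = 0.94956623
N(-d1) = 0.16826168; N(-d2) = 0.19330143
P = K * exp(-rT) * N(-d2) - S_0' * N(-d1) = 81.4700 * 0.94956623 * 0.19330143 - 84.39434167 * 0.16826168 = 0.7537

Answer: Price = 0.7537


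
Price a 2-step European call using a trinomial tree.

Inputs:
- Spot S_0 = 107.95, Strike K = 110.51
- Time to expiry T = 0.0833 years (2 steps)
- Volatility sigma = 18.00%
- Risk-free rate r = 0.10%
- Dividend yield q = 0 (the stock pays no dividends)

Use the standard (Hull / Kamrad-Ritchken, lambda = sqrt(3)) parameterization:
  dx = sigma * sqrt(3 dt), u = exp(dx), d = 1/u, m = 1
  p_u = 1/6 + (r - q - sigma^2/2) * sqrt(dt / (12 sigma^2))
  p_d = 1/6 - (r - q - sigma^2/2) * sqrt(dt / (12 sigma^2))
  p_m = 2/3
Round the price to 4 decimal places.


dt = T/N = 0.041650; dx = sigma*sqrt(3*dt) = 0.063627
u = exp(dx) = 1.065695; d = 1/u = 0.938355
p_u = 0.161692, p_m = 0.666667, p_d = 0.171642
Discount per step: exp(-r*dt) = 0.999958
Stock lattice S(k, j) with j the centered position index:
  k=0: S(0,+0) = 107.9500
  k=1: S(1,-1) = 101.2954; S(1,+0) = 107.9500; S(1,+1) = 115.0417
  k=2: S(2,-2) = 95.0511; S(2,-1) = 101.2954; S(2,+0) = 107.9500; S(2,+1) = 115.0417; S(2,+2) = 122.5994
Terminal payoffs V(N, j) = max(S_T - K, 0):
  V(2,-2) = 0.000000; V(2,-1) = 0.000000; V(2,+0) = 0.000000; V(2,+1) = 4.531742; V(2,+2) = 12.089374
Backward induction: V(k, j) = exp(-r*dt) * [p_u * V(k+1, j+1) + p_m * V(k+1, j) + p_d * V(k+1, j-1)]
  V(1,-1) = exp(-r*dt) * [p_u*0.000000 + p_m*0.000000 + p_d*0.000000] = 0.000000
  V(1,+0) = exp(-r*dt) * [p_u*4.531742 + p_m*0.000000 + p_d*0.000000] = 0.732715
  V(1,+1) = exp(-r*dt) * [p_u*12.089374 + p_m*4.531742 + p_d*0.000000] = 4.975706
  V(0,+0) = exp(-r*dt) * [p_u*4.975706 + p_m*0.732715 + p_d*0.000000] = 1.292953

Answer: Price = V(0,0) = 1.2930


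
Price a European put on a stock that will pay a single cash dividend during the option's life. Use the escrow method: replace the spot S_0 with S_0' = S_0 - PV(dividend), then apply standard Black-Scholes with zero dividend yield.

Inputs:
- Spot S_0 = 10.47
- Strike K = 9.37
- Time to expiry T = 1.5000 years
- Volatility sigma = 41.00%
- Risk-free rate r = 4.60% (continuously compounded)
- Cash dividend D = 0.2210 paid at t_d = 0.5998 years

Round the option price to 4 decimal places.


PV(D) = D * exp(-r * t_d) = 0.2210 * 0.97278635 = 0.21498578
S_0' = S_0 - PV(D) = 10.4700 - 0.21498578 = 10.25501422
d1 = (ln(S_0'/K) + (r + sigma^2/2)*T) / (sigma*sqrt(T)) = 0.56821925
d2 = d1 - sigma*sqrt(T) = 0.06607385
exp(-rT) = 0.93332668
N(-d1) = 0.28494305; N(-d2) = 0.47365951
P = K * exp(-rT) * N(-d2) - S_0' * N(-d1) = 9.3700 * 0.93332668 * 0.47365951 - 10.25501422 * 0.28494305 = 1.2202

Answer: Price = 1.2202


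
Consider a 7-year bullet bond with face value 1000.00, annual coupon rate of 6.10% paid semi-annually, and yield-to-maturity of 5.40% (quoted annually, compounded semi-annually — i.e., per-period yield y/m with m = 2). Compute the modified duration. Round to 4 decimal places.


Answer: Modified duration = 5.6751

Derivation:
Coupon per period c = face * coupon_rate / m = 30.500000
Periods per year m = 2; per-period yield y/m = 0.027000
Number of cashflows N = 14
Cashflows (t years, CF_t, discount factor 1/(1+y/m)^(m*t), PV):
  t = 0.5000: CF_t = 30.500000, DF = 0.973710, PV = 29.698150
  t = 1.0000: CF_t = 30.500000, DF = 0.948111, PV = 28.917381
  t = 1.5000: CF_t = 30.500000, DF = 0.923185, PV = 28.157138
  t = 2.0000: CF_t = 30.500000, DF = 0.898914, PV = 27.416882
  t = 2.5000: CF_t = 30.500000, DF = 0.875282, PV = 26.696088
  t = 3.0000: CF_t = 30.500000, DF = 0.852270, PV = 25.994243
  t = 3.5000: CF_t = 30.500000, DF = 0.829864, PV = 25.310850
  t = 4.0000: CF_t = 30.500000, DF = 0.808047, PV = 24.645424
  t = 4.5000: CF_t = 30.500000, DF = 0.786803, PV = 23.997492
  t = 5.0000: CF_t = 30.500000, DF = 0.766118, PV = 23.366594
  t = 5.5000: CF_t = 30.500000, DF = 0.745976, PV = 22.752282
  t = 6.0000: CF_t = 30.500000, DF = 0.726365, PV = 22.154121
  t = 6.5000: CF_t = 30.500000, DF = 0.707268, PV = 21.571685
  t = 7.0000: CF_t = 1030.500000, DF = 0.688674, PV = 709.678725
Price P = sum_t PV_t = 1040.357053
First compute Macaulay numerator sum_t t * PV_t:
  t * PV_t at t = 0.5000: 14.849075
  t * PV_t at t = 1.0000: 28.917381
  t * PV_t at t = 1.5000: 42.235707
  t * PV_t at t = 2.0000: 54.833764
  t * PV_t at t = 2.5000: 66.740219
  t * PV_t at t = 3.0000: 77.982730
  t * PV_t at t = 3.5000: 88.587976
  t * PV_t at t = 4.0000: 98.581695
  t * PV_t at t = 4.5000: 107.988712
  t * PV_t at t = 5.0000: 116.832968
  t * PV_t at t = 5.5000: 125.137550
  t * PV_t at t = 6.0000: 132.924724
  t * PV_t at t = 6.5000: 140.215953
  t * PV_t at t = 7.0000: 4967.751072
Macaulay duration D = 6063.579526 / 1040.357053 = 5.828364
Modified duration = D / (1 + y/m) = 5.828364 / (1 + 0.027000) = 5.675135


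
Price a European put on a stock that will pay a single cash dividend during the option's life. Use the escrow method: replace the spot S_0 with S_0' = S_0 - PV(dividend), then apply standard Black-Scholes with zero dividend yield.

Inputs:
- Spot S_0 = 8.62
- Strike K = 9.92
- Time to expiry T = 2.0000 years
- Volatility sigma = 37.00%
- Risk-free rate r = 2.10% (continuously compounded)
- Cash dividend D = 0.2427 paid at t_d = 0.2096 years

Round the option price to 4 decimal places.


PV(D) = D * exp(-r * t_d) = 0.2427 * 0.99560807 = 0.24163408
S_0' = S_0 - PV(D) = 8.6200 - 0.24163408 = 8.37836592
d1 = (ln(S_0'/K) + (r + sigma^2/2)*T) / (sigma*sqrt(T)) = 0.01911095
d2 = d1 - sigma*sqrt(T) = -0.50414807
exp(-rT) = 0.95886978
N(-d1) = 0.49237630; N(-d2) = 0.69292133
P = K * exp(-rT) * N(-d2) - S_0' * N(-d1) = 9.9200 * 0.95886978 * 0.69292133 - 8.37836592 * 0.49237630 = 2.4658

Answer: Price = 2.4658


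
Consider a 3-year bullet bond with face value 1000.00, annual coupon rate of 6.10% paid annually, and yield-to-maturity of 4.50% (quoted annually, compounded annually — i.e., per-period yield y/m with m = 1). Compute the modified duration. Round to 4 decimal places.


Coupon per period c = face * coupon_rate / m = 61.000000
Periods per year m = 1; per-period yield y/m = 0.045000
Number of cashflows N = 3
Cashflows (t years, CF_t, discount factor 1/(1+y/m)^(m*t), PV):
  t = 1.0000: CF_t = 61.000000, DF = 0.956938, PV = 58.373206
  t = 2.0000: CF_t = 61.000000, DF = 0.915730, PV = 55.859527
  t = 3.0000: CF_t = 1061.000000, DF = 0.876297, PV = 929.750697
Price P = sum_t PV_t = 1043.983430
First compute Macaulay numerator sum_t t * PV_t:
  t * PV_t at t = 1.0000: 58.373206
  t * PV_t at t = 2.0000: 111.719054
  t * PV_t at t = 3.0000: 2789.252091
Macaulay duration D = 2959.344350 / 1043.983430 = 2.834666
Modified duration = D / (1 + y/m) = 2.834666 / (1 + 0.045000) = 2.712599

Answer: Modified duration = 2.7126


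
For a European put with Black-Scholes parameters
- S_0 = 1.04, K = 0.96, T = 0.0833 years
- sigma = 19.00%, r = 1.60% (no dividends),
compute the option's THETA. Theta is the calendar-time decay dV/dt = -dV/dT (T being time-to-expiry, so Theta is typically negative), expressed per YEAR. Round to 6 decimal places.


Answer: Theta = -0.042471

Derivation:
d1 = 1.5113629845; d2 = 1.4565256796
phi(d1) = 0.1273205230; exp(-qT) = 1.0000000000; exp(-rT) = 0.9986680878
Theta = -S*exp(-qT)*phi(d1)*sigma/(2*sqrt(T)) + r*K*exp(-rT)*N(-d2) - q*S*exp(-qT)*N(-d1)
N(-d1) = 0.0653479974; N(-d2) = 0.0726236780; sqrt(T) = 0.2886173938
Term 1 = -1.0400 * 1.0000000000 * 0.1273205230 * 0.1900 / (2 * 0.2886173938) = -0.0435845792
Term 2 = 0.0160 * 0.9600 * 0.9986680878 * 0.0726236780 = 0.0011140139
Term 3 = 0 (no dividend yield, q = 0)
Theta = -0.0435845792 + (0.0011140139) + (0.0000000000) = -0.042471


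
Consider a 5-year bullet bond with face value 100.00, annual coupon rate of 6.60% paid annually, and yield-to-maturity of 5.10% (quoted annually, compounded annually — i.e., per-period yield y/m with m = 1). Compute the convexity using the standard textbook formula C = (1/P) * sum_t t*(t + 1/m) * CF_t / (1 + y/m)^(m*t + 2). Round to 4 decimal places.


Answer: Convexity = 23.1149

Derivation:
Coupon per period c = face * coupon_rate / m = 6.600000
Periods per year m = 1; per-period yield y/m = 0.051000
Number of cashflows N = 5
Cashflows (t years, CF_t, discount factor 1/(1+y/m)^(m*t), PV):
  t = 1.0000: CF_t = 6.600000, DF = 0.951475, PV = 6.279734
  t = 2.0000: CF_t = 6.600000, DF = 0.905304, PV = 5.975008
  t = 3.0000: CF_t = 6.600000, DF = 0.861374, PV = 5.685070
  t = 4.0000: CF_t = 6.600000, DF = 0.819576, PV = 5.409200
  t = 5.0000: CF_t = 106.600000, DF = 0.779806, PV = 83.127290
Price P = sum_t PV_t = 106.476302
Convexity numerator sum_t t*(t + 1/m) * CF_t / (1+y/m)^(m*t + 2):
  t = 1.0000: term = 11.370139
  t = 2.0000: term = 32.455202
  t = 3.0000: term = 61.760614
  t = 4.0000: term = 97.939444
  t = 5.0000: term = 2257.664724
Convexity = (1/P) * sum = 2461.190123 / 106.476302 = 23.114910


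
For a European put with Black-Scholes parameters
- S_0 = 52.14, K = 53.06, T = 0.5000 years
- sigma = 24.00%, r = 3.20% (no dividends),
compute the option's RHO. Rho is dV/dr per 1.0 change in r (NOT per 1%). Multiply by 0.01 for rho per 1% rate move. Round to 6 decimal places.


d1 = 0.0760673643; d2 = -0.0936382631
phi(d1) = 0.3977897597; exp(-qT) = 1.0000000000; exp(-rT) = 0.9841273201
N(-d2) = 0.5373017432
Rho = -K*T*exp(-rT)*N(-d2) = -53.0600 * 0.5000 * 0.9841273201 * 0.5373017432 = -14.028356

Answer: Rho = -14.028356


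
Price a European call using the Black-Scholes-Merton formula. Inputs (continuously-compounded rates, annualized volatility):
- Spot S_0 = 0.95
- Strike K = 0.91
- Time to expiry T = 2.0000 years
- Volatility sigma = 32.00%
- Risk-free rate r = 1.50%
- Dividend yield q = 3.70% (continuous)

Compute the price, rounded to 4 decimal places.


d1 = (ln(S/K) + (r - q + 0.5*sigma^2) * T) / (sigma * sqrt(T)) = 0.22410288
d2 = d1 - sigma * sqrt(T) = -0.22844546
exp(-rT) = 0.97044553; exp(-qT) = 0.92867169
C = S_0 * exp(-qT) * N(d1) - K * exp(-rT) * N(d2)
N(d1) = 0.58866137; N(d2) = 0.40964997
C = 0.9500 * 0.92867169 * 0.58866137 - 0.9100 * 0.97044553 * 0.40964997 = 0.1576

Answer: Price = 0.1576


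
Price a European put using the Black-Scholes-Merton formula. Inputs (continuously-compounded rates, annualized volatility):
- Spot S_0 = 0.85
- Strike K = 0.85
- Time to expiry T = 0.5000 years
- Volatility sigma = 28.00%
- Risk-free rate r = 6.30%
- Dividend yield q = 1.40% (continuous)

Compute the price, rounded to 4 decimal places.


d1 = (ln(S/K) + (r - q + 0.5*sigma^2) * T) / (sigma * sqrt(T)) = 0.22273864
d2 = d1 - sigma * sqrt(T) = 0.02474874
exp(-rT) = 0.96899096; exp(-qT) = 0.99302444
P = K * exp(-rT) * N(-d2) - S_0 * exp(-qT) * N(-d1)
N(-d1) = 0.41186946; N(-d2) = 0.49012769
P = 0.8500 * 0.96899096 * 0.49012769 - 0.8500 * 0.99302444 * 0.41186946 = 0.0560

Answer: Price = 0.0560


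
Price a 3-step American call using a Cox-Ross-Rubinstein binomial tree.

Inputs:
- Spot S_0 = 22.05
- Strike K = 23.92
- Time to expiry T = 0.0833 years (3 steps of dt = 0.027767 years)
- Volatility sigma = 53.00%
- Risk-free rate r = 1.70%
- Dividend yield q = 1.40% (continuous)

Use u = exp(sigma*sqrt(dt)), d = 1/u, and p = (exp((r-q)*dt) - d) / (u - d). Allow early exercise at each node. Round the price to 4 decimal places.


dt = T/N = 0.027767
u = exp(sigma*sqrt(dt)) = 1.092333; d = 1/u = 0.915472
p = (exp((r-q)*dt) - d) / (u - d) = 0.478406
Discount per step: exp(-r*dt) = 0.999528
Stock lattice S(k, i) with i counting down-moves:
  k=0: S(0,0) = 22.0500
  k=1: S(1,0) = 24.0859; S(1,1) = 20.1862
  k=2: S(2,0) = 26.3099; S(2,1) = 22.0500; S(2,2) = 18.4799
  k=3: S(3,0) = 28.7391; S(3,1) = 24.0859; S(3,2) = 20.1862; S(3,3) = 16.9178
Terminal payoffs V(N, i) = max(S_T - K, 0):
  V(3,0) = 4.819130; V(3,1) = 0.165940; V(3,2) = 0.000000; V(3,3) = 0.000000
Backward induction: V(k, i) = exp(-r*dt) * [p * V(k+1, i) + (1-p) * V(k+1, i+1)]; then take max(V_cont, immediate exercise) for American.
  V(2,0) = exp(-r*dt) * [p*4.819130 + (1-p)*0.165940] = 2.390927; exercise = 2.389864; V(2,0) = max -> 2.390927
  V(2,1) = exp(-r*dt) * [p*0.165940 + (1-p)*0.000000] = 0.079349; exercise = 0.000000; V(2,1) = max -> 0.079349
  V(2,2) = exp(-r*dt) * [p*0.000000 + (1-p)*0.000000] = 0.000000; exercise = 0.000000; V(2,2) = max -> 0.000000
  V(1,0) = exp(-r*dt) * [p*2.390927 + (1-p)*0.079349] = 1.184664; exercise = 0.165940; V(1,0) = max -> 1.184664
  V(1,1) = exp(-r*dt) * [p*0.079349 + (1-p)*0.000000] = 0.037943; exercise = 0.000000; V(1,1) = max -> 0.037943
  V(0,0) = exp(-r*dt) * [p*1.184664 + (1-p)*0.037943] = 0.586265; exercise = 0.000000; V(0,0) = max -> 0.586265

Answer: Price = V(0,0) = 0.5863


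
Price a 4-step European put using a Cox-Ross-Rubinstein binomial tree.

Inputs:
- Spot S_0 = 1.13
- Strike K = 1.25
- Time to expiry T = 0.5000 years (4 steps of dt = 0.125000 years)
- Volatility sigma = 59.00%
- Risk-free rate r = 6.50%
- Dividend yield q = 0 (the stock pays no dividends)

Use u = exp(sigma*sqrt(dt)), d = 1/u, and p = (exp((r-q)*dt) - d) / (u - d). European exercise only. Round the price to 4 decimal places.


Answer: Price = V(0,0) = 0.2405

Derivation:
dt = T/N = 0.125000
u = exp(sigma*sqrt(dt)) = 1.231948; d = 1/u = 0.811723
p = (exp((r-q)*dt) - d) / (u - d) = 0.467453
Discount per step: exp(-r*dt) = 0.991908
Stock lattice S(k, i) with i counting down-moves:
  k=0: S(0,0) = 1.1300
  k=1: S(1,0) = 1.3921; S(1,1) = 0.9172
  k=2: S(2,0) = 1.7150; S(2,1) = 1.1300; S(2,2) = 0.7445
  k=3: S(3,0) = 2.1128; S(3,1) = 1.3921; S(3,2) = 0.9172; S(3,3) = 0.6044
  k=4: S(4,0) = 2.6028; S(4,1) = 1.7150; S(4,2) = 1.1300; S(4,3) = 0.7445; S(4,4) = 0.4906
Terminal payoffs V(N, i) = max(K - S_T, 0):
  V(4,0) = 0.000000; V(4,1) = 0.000000; V(4,2) = 0.120000; V(4,3) = 0.505450; V(4,4) = 0.759421
Backward induction: V(k, i) = exp(-r*dt) * [p * V(k+1, i) + (1-p) * V(k+1, i+1)].
  V(3,0) = exp(-r*dt) * [p*0.000000 + (1-p)*0.000000] = 0.000000
  V(3,1) = exp(-r*dt) * [p*0.000000 + (1-p)*0.120000] = 0.063389
  V(3,2) = exp(-r*dt) * [p*0.120000 + (1-p)*0.505450] = 0.322638
  V(3,3) = exp(-r*dt) * [p*0.505450 + (1-p)*0.759421] = 0.635517
  V(2,0) = exp(-r*dt) * [p*0.000000 + (1-p)*0.063389] = 0.033484
  V(2,1) = exp(-r*dt) * [p*0.063389 + (1-p)*0.322638] = 0.199821
  V(2,2) = exp(-r*dt) * [p*0.322638 + (1-p)*0.635517] = 0.485302
  V(1,0) = exp(-r*dt) * [p*0.033484 + (1-p)*0.199821] = 0.121079
  V(1,1) = exp(-r*dt) * [p*0.199821 + (1-p)*0.485302] = 0.349006
  V(0,0) = exp(-r*dt) * [p*0.121079 + (1-p)*0.349006] = 0.240499


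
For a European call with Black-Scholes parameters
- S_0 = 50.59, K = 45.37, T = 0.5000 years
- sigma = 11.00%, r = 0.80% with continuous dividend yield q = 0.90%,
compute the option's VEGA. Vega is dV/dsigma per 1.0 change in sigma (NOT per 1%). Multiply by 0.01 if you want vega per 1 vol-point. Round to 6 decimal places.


d1 = 1.4325704996; d2 = 1.3547887537
phi(d1) = 0.1429775504; exp(-qT) = 0.9955101098; exp(-rT) = 0.9960079893
Vega = S * exp(-qT) * phi(d1) * sqrt(T) = 50.5900 * 0.9955101098 * 0.1429775504 * 0.7071067812 = 5.091705

Answer: Vega = 5.091705


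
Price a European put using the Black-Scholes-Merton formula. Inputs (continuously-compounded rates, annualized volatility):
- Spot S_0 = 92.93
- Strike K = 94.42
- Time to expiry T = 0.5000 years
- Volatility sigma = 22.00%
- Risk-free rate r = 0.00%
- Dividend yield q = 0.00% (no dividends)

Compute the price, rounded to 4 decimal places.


Answer: Price = 6.5830

Derivation:
d1 = (ln(S/K) + (r - q + 0.5*sigma^2) * T) / (sigma * sqrt(T)) = -0.02446842
d2 = d1 - sigma * sqrt(T) = -0.18003192
exp(-rT) = 1.00000000; exp(-qT) = 1.00000000
P = K * exp(-rT) * N(-d2) - S_0 * exp(-qT) * N(-d1)
N(-d1) = 0.50976052; N(-d2) = 0.57143624
P = 94.4200 * 1.00000000 * 0.57143624 - 92.9300 * 1.00000000 * 0.50976052 = 6.5830


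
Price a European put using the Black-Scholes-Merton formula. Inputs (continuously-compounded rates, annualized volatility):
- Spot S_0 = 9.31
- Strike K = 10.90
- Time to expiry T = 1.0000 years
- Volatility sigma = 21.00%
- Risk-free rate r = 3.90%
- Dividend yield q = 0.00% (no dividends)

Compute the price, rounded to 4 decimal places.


d1 = (ln(S/K) + (r - q + 0.5*sigma^2) * T) / (sigma * sqrt(T)) = -0.46011285
d2 = d1 - sigma * sqrt(T) = -0.67011285
exp(-rT) = 0.96175071; exp(-qT) = 1.00000000
P = K * exp(-rT) * N(-d2) - S_0 * exp(-qT) * N(-d1)
N(-d1) = 0.67728239; N(-d2) = 0.74860707
P = 10.9000 * 0.96175071 * 0.74860707 - 9.3100 * 1.00000000 * 0.67728239 = 1.5422

Answer: Price = 1.5422


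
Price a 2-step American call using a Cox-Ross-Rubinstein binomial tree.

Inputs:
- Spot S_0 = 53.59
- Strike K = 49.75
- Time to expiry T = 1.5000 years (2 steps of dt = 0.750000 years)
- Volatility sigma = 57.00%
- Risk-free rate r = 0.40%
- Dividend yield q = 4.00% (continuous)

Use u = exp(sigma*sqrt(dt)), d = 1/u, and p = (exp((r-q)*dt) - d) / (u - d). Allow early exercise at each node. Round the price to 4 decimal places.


dt = T/N = 0.750000
u = exp(sigma*sqrt(dt)) = 1.638260; d = 1/u = 0.610404
p = (exp((r-q)*dt) - d) / (u - d) = 0.353121
Discount per step: exp(-r*dt) = 0.997004
Stock lattice S(k, i) with i counting down-moves:
  k=0: S(0,0) = 53.5900
  k=1: S(1,0) = 87.7943; S(1,1) = 32.7115
  k=2: S(2,0) = 143.8299; S(2,1) = 53.5900; S(2,2) = 19.9673
Terminal payoffs V(N, i) = max(S_T - K, 0):
  V(2,0) = 94.079913; V(2,1) = 3.840000; V(2,2) = 0.000000
Backward induction: V(k, i) = exp(-r*dt) * [p * V(k+1, i) + (1-p) * V(k+1, i+1)]; then take max(V_cont, immediate exercise) for American.
  V(1,0) = exp(-r*dt) * [p*94.079913 + (1-p)*3.840000] = 35.598645; exercise = 38.044334; V(1,0) = max -> 38.044334
  V(1,1) = exp(-r*dt) * [p*3.840000 + (1-p)*0.000000] = 1.351923; exercise = 0.000000; V(1,1) = max -> 1.351923
  V(0,0) = exp(-r*dt) * [p*38.044334 + (1-p)*1.351923] = 14.265919; exercise = 3.840000; V(0,0) = max -> 14.265919

Answer: Price = V(0,0) = 14.2659


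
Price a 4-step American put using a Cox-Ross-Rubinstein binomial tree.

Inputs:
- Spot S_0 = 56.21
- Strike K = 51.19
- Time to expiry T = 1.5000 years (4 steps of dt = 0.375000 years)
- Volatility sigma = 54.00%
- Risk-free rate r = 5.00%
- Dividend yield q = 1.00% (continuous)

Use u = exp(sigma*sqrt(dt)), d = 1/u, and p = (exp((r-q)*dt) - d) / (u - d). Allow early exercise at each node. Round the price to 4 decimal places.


Answer: Price = V(0,0) = 9.8611

Derivation:
dt = T/N = 0.375000
u = exp(sigma*sqrt(dt)) = 1.391916; d = 1/u = 0.718434
p = (exp((r-q)*dt) - d) / (u - d) = 0.440515
Discount per step: exp(-r*dt) = 0.981425
Stock lattice S(k, i) with i counting down-moves:
  k=0: S(0,0) = 56.2100
  k=1: S(1,0) = 78.2396; S(1,1) = 40.3832
  k=2: S(2,0) = 108.9029; S(2,1) = 56.2100; S(2,2) = 29.0127
  k=3: S(3,0) = 151.5837; S(3,1) = 78.2396; S(3,2) = 40.3832; S(3,3) = 20.8437
  k=4: S(4,0) = 210.9918; S(4,1) = 108.9029; S(4,2) = 56.2100; S(4,3) = 29.0127; S(4,4) = 14.9748
Terminal payoffs V(N, i) = max(K - S_T, 0):
  V(4,0) = 0.000000; V(4,1) = 0.000000; V(4,2) = 0.000000; V(4,3) = 22.177335; V(4,4) = 36.215179
Backward induction: V(k, i) = exp(-r*dt) * [p * V(k+1, i) + (1-p) * V(k+1, i+1)]; then take max(V_cont, immediate exercise) for American.
  V(3,0) = exp(-r*dt) * [p*0.000000 + (1-p)*0.000000] = 0.000000; exercise = 0.000000; V(3,0) = max -> 0.000000
  V(3,1) = exp(-r*dt) * [p*0.000000 + (1-p)*0.000000] = 0.000000; exercise = 0.000000; V(3,1) = max -> 0.000000
  V(3,2) = exp(-r*dt) * [p*0.000000 + (1-p)*22.177335] = 12.177404; exercise = 10.806812; V(3,2) = max -> 12.177404
  V(3,3) = exp(-r*dt) * [p*22.177335 + (1-p)*36.215179] = 29.473456; exercise = 30.346309; V(3,3) = max -> 30.346309
  V(2,0) = exp(-r*dt) * [p*0.000000 + (1-p)*0.000000] = 0.000000; exercise = 0.000000; V(2,0) = max -> 0.000000
  V(2,1) = exp(-r*dt) * [p*0.000000 + (1-p)*12.177404] = 6.686518; exercise = 0.000000; V(2,1) = max -> 6.686518
  V(2,2) = exp(-r*dt) * [p*12.177404 + (1-p)*30.346309] = 21.927610; exercise = 22.177335; V(2,2) = max -> 22.177335
  V(1,0) = exp(-r*dt) * [p*0.000000 + (1-p)*6.686518] = 3.671516; exercise = 0.000000; V(1,0) = max -> 3.671516
  V(1,1) = exp(-r*dt) * [p*6.686518 + (1-p)*22.177335] = 15.068202; exercise = 10.806812; V(1,1) = max -> 15.068202
  V(0,0) = exp(-r*dt) * [p*3.671516 + (1-p)*15.068202] = 9.861149; exercise = 0.000000; V(0,0) = max -> 9.861149


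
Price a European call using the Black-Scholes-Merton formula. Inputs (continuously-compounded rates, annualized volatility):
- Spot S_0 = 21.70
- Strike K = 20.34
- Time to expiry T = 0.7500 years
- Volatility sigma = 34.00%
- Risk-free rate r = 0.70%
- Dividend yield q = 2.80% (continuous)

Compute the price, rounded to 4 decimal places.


Answer: Price = 2.9687

Derivation:
d1 = (ln(S/K) + (r - q + 0.5*sigma^2) * T) / (sigma * sqrt(T)) = 0.31354490
d2 = d1 - sigma * sqrt(T) = 0.01909627
exp(-rT) = 0.99476376; exp(-qT) = 0.97921896
C = S_0 * exp(-qT) * N(d1) - K * exp(-rT) * N(d2)
N(d1) = 0.62306664; N(d2) = 0.50761785
C = 21.7000 * 0.97921896 * 0.62306664 - 20.3400 * 0.99476376 * 0.50761785 = 2.9687


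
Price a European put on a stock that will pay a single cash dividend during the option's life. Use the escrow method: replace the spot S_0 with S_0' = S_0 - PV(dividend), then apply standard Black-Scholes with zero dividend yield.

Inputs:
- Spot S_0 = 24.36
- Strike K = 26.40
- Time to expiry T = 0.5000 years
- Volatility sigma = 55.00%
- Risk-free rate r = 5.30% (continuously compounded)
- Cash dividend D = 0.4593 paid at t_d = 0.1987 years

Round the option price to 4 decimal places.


PV(D) = D * exp(-r * t_d) = 0.4593 * 0.98952416 = 0.45448845
S_0' = S_0 - PV(D) = 24.3600 - 0.45448845 = 23.90551155
d1 = (ln(S_0'/K) + (r + sigma^2/2)*T) / (sigma*sqrt(T)) = 0.00737970
d2 = d1 - sigma*sqrt(T) = -0.38152903
exp(-rT) = 0.97384804
N(-d1) = 0.49705595; N(-d2) = 0.64859463
P = K * exp(-rT) * N(-d2) - S_0' * N(-d1) = 26.4000 * 0.97384804 * 0.64859463 - 23.90551155 * 0.49705595 = 4.7927

Answer: Price = 4.7927


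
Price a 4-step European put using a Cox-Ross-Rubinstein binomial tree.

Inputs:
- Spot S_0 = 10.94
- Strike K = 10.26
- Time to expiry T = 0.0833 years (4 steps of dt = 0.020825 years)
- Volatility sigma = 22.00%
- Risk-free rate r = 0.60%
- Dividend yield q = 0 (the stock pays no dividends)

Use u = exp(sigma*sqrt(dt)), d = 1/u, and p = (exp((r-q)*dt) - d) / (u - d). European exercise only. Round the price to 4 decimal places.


Answer: Price = V(0,0) = 0.0409

Derivation:
dt = T/N = 0.020825
u = exp(sigma*sqrt(dt)) = 1.032257; d = 1/u = 0.968751
p = (exp((r-q)*dt) - d) / (u - d) = 0.494031
Discount per step: exp(-r*dt) = 0.999875
Stock lattice S(k, i) with i counting down-moves:
  k=0: S(0,0) = 10.9400
  k=1: S(1,0) = 11.2929; S(1,1) = 10.5981
  k=2: S(2,0) = 11.6572; S(2,1) = 10.9400; S(2,2) = 10.2669
  k=3: S(3,0) = 12.0332; S(3,1) = 11.2929; S(3,2) = 10.5981; S(3,3) = 9.9461
  k=4: S(4,0) = 12.4214; S(4,1) = 11.6572; S(4,2) = 10.9400; S(4,3) = 10.2669; S(4,4) = 9.6353
Terminal payoffs V(N, i) = max(K - S_T, 0):
  V(4,0) = 0.000000; V(4,1) = 0.000000; V(4,2) = 0.000000; V(4,3) = 0.000000; V(4,4) = 0.624693
Backward induction: V(k, i) = exp(-r*dt) * [p * V(k+1, i) + (1-p) * V(k+1, i+1)].
  V(3,0) = exp(-r*dt) * [p*0.000000 + (1-p)*0.000000] = 0.000000
  V(3,1) = exp(-r*dt) * [p*0.000000 + (1-p)*0.000000] = 0.000000
  V(3,2) = exp(-r*dt) * [p*0.000000 + (1-p)*0.000000] = 0.000000
  V(3,3) = exp(-r*dt) * [p*0.000000 + (1-p)*0.624693] = 0.316036
  V(2,0) = exp(-r*dt) * [p*0.000000 + (1-p)*0.000000] = 0.000000
  V(2,1) = exp(-r*dt) * [p*0.000000 + (1-p)*0.000000] = 0.000000
  V(2,2) = exp(-r*dt) * [p*0.000000 + (1-p)*0.316036] = 0.159884
  V(1,0) = exp(-r*dt) * [p*0.000000 + (1-p)*0.000000] = 0.000000
  V(1,1) = exp(-r*dt) * [p*0.000000 + (1-p)*0.159884] = 0.080886
  V(0,0) = exp(-r*dt) * [p*0.000000 + (1-p)*0.080886] = 0.040921


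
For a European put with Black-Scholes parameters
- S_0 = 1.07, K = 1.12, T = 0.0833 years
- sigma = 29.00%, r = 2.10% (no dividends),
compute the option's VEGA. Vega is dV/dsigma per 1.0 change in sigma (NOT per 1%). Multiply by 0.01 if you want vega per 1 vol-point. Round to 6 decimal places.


d1 = -0.4828964562; d2 = -0.5665955004
phi(d1) = 0.3550370862; exp(-qT) = 1.0000000000; exp(-rT) = 0.9982522291
Vega = S * exp(-qT) * phi(d1) * sqrt(T) = 1.0700 * 1.0000000000 * 0.3550370862 * 0.2886173938 = 0.109643

Answer: Vega = 0.109643


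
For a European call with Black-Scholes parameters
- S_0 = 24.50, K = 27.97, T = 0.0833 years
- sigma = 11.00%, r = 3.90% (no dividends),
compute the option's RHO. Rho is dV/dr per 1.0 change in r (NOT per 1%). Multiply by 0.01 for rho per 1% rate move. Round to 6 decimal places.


Answer: Rho = 0.000051

Derivation:
d1 = -4.0540215471; d2 = -4.0857694604
phi(d1) = 0.0001076652; exp(-qT) = 1.0000000000; exp(-rT) = 0.9967565713
N(d2) = 0.0000219655
Rho = K*T*exp(-rT)*N(d2) = 27.9700 * 0.0833 * 0.9967565713 * 0.0000219655 = 0.000051


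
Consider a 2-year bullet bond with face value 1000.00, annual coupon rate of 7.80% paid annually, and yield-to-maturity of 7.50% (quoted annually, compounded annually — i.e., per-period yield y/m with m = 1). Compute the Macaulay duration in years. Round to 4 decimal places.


Coupon per period c = face * coupon_rate / m = 78.000000
Periods per year m = 1; per-period yield y/m = 0.075000
Number of cashflows N = 2
Cashflows (t years, CF_t, discount factor 1/(1+y/m)^(m*t), PV):
  t = 1.0000: CF_t = 78.000000, DF = 0.930233, PV = 72.558140
  t = 2.0000: CF_t = 1078.000000, DF = 0.865333, PV = 932.828556
Price P = sum_t PV_t = 1005.386696
Macaulay numerator sum_t t * PV_t:
  t * PV_t at t = 1.0000: 72.558140
  t * PV_t at t = 2.0000: 1865.657112
Macaulay duration D = (sum_t t * PV_t) / P = 1938.215251 / 1005.386696 = 1.927831

Answer: Macaulay duration = 1.9278 years


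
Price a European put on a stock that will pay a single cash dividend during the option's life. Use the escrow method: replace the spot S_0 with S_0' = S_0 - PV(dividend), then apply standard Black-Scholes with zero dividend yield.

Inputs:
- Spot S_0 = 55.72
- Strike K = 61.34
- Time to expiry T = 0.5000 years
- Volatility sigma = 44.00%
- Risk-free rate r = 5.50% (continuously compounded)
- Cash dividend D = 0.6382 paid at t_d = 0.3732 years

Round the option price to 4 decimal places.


PV(D) = D * exp(-r * t_d) = 0.6382 * 0.97968322 = 0.62523383
S_0' = S_0 - PV(D) = 55.7200 - 0.62523383 = 55.09476617
d1 = (ln(S_0'/K) + (r + sigma^2/2)*T) / (sigma*sqrt(T)) = -0.10117231
d2 = d1 - sigma*sqrt(T) = -0.41229929
exp(-rT) = 0.97287468
N(-d1) = 0.54029316; N(-d2) = 0.65993997
P = K * exp(-rT) * N(-d2) - S_0' * N(-d1) = 61.3400 * 0.97287468 * 0.65993997 - 55.09476617 * 0.54029316 = 9.6153

Answer: Price = 9.6153


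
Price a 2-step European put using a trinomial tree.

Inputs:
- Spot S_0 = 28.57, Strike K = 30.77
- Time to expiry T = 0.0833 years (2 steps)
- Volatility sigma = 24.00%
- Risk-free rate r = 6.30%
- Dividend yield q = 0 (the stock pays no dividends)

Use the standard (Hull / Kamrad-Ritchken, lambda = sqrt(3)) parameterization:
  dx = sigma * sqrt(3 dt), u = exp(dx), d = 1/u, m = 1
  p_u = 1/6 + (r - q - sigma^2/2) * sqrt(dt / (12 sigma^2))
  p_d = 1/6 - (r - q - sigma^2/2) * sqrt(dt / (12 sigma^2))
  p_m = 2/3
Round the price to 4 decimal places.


dt = T/N = 0.041650; dx = sigma*sqrt(3*dt) = 0.084836
u = exp(dx) = 1.088538; d = 1/u = 0.918663
p_u = 0.175062, p_m = 0.666667, p_d = 0.158271
Discount per step: exp(-r*dt) = 0.997379
Stock lattice S(k, j) with j the centered position index:
  k=0: S(0,+0) = 28.5700
  k=1: S(1,-1) = 26.2462; S(1,+0) = 28.5700; S(1,+1) = 31.0995
  k=2: S(2,-2) = 24.1114; S(2,-1) = 26.2462; S(2,+0) = 28.5700; S(2,+1) = 31.0995; S(2,+2) = 33.8530
Terminal payoffs V(N, j) = max(K - S_T, 0):
  V(2,-2) = 6.658581; V(2,-1) = 4.523796; V(2,+0) = 2.200000; V(2,+1) = 0.000000; V(2,+2) = 0.000000
Backward induction: V(k, j) = exp(-r*dt) * [p_u * V(k+1, j+1) + p_m * V(k+1, j) + p_d * V(k+1, j-1)]
  V(1,-1) = exp(-r*dt) * [p_u*2.200000 + p_m*4.523796 + p_d*6.658581] = 4.443189
  V(1,+0) = exp(-r*dt) * [p_u*0.000000 + p_m*2.200000 + p_d*4.523796] = 2.176935
  V(1,+1) = exp(-r*dt) * [p_u*0.000000 + p_m*0.000000 + p_d*2.200000] = 0.347285
  V(0,+0) = exp(-r*dt) * [p_u*0.347285 + p_m*2.176935 + p_d*4.443189] = 2.209511

Answer: Price = V(0,0) = 2.2095
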